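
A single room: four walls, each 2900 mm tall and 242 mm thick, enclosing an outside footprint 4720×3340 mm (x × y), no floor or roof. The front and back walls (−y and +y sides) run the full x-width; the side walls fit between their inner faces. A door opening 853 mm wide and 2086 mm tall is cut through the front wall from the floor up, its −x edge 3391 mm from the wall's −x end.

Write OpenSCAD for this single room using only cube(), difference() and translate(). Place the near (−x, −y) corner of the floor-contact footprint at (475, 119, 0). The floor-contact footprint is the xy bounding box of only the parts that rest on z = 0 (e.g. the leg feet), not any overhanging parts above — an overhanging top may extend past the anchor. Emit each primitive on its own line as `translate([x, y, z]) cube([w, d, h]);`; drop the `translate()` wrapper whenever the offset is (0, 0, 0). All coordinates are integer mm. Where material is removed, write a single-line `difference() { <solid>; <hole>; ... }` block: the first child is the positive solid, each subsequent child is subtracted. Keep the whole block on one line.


difference() { translate([475, 119, 0]) cube([4720, 242, 2900]); translate([3866, 119, 0]) cube([853, 242, 2086]); }
translate([475, 3217, 0]) cube([4720, 242, 2900]);
translate([475, 361, 0]) cube([242, 2856, 2900]);
translate([4953, 361, 0]) cube([242, 2856, 2900]);


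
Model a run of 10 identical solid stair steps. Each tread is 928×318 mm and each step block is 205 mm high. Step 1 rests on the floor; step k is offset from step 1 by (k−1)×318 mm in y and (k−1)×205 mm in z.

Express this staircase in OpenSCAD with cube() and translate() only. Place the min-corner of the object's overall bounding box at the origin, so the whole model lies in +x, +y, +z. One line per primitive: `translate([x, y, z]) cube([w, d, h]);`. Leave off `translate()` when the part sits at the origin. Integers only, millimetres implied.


cube([928, 318, 205]);
translate([0, 318, 205]) cube([928, 318, 205]);
translate([0, 636, 410]) cube([928, 318, 205]);
translate([0, 954, 615]) cube([928, 318, 205]);
translate([0, 1272, 820]) cube([928, 318, 205]);
translate([0, 1590, 1025]) cube([928, 318, 205]);
translate([0, 1908, 1230]) cube([928, 318, 205]);
translate([0, 2226, 1435]) cube([928, 318, 205]);
translate([0, 2544, 1640]) cube([928, 318, 205]);
translate([0, 2862, 1845]) cube([928, 318, 205]);


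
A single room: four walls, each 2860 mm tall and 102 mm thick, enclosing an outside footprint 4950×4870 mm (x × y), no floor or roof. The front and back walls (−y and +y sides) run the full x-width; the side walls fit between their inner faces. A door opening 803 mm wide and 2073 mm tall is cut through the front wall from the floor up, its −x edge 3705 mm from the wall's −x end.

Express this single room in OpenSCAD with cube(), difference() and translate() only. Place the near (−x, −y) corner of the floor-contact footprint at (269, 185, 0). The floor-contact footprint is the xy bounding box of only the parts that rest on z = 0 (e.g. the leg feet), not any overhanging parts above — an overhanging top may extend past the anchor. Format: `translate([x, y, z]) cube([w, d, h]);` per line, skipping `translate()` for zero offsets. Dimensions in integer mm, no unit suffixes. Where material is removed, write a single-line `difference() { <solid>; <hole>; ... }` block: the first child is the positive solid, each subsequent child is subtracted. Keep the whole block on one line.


difference() { translate([269, 185, 0]) cube([4950, 102, 2860]); translate([3974, 185, 0]) cube([803, 102, 2073]); }
translate([269, 4953, 0]) cube([4950, 102, 2860]);
translate([269, 287, 0]) cube([102, 4666, 2860]);
translate([5117, 287, 0]) cube([102, 4666, 2860]);


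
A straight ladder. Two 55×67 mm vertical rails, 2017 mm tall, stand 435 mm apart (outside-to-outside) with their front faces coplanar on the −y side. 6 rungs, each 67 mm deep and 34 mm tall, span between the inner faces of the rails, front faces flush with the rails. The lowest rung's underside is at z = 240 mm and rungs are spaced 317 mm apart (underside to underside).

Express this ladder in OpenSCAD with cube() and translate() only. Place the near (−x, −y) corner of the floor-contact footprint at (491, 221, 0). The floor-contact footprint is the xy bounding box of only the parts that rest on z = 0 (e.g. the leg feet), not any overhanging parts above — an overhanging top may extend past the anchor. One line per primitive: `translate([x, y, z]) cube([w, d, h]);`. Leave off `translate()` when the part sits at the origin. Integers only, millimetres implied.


translate([491, 221, 0]) cube([55, 67, 2017]);
translate([871, 221, 0]) cube([55, 67, 2017]);
translate([546, 221, 240]) cube([325, 67, 34]);
translate([546, 221, 557]) cube([325, 67, 34]);
translate([546, 221, 874]) cube([325, 67, 34]);
translate([546, 221, 1191]) cube([325, 67, 34]);
translate([546, 221, 1508]) cube([325, 67, 34]);
translate([546, 221, 1825]) cube([325, 67, 34]);


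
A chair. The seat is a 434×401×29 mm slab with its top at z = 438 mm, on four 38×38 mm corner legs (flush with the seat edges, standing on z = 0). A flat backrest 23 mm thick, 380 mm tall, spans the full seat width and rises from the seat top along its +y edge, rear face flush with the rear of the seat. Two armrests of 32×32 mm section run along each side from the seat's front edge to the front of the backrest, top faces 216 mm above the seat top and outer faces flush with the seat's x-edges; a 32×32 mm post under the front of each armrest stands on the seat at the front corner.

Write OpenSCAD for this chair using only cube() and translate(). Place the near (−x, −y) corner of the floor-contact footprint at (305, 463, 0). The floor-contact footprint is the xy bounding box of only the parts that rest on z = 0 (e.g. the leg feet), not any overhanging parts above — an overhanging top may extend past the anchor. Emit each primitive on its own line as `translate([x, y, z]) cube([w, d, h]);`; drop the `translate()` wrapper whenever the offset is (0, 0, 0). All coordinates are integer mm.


translate([305, 463, 409]) cube([434, 401, 29]);
translate([305, 463, 0]) cube([38, 38, 409]);
translate([701, 463, 0]) cube([38, 38, 409]);
translate([305, 826, 0]) cube([38, 38, 409]);
translate([701, 826, 0]) cube([38, 38, 409]);
translate([305, 841, 438]) cube([434, 23, 380]);
translate([305, 463, 622]) cube([32, 378, 32]);
translate([707, 463, 622]) cube([32, 378, 32]);
translate([305, 463, 438]) cube([32, 32, 184]);
translate([707, 463, 438]) cube([32, 32, 184]);


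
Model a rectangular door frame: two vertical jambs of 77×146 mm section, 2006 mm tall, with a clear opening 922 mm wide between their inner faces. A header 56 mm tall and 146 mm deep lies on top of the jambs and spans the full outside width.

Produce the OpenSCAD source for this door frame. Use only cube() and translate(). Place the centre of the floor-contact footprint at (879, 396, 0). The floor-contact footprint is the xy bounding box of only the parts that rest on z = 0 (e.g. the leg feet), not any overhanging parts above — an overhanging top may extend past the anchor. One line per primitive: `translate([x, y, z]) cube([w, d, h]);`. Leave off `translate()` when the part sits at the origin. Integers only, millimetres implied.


translate([341, 323, 0]) cube([77, 146, 2006]);
translate([1340, 323, 0]) cube([77, 146, 2006]);
translate([341, 323, 2006]) cube([1076, 146, 56]);


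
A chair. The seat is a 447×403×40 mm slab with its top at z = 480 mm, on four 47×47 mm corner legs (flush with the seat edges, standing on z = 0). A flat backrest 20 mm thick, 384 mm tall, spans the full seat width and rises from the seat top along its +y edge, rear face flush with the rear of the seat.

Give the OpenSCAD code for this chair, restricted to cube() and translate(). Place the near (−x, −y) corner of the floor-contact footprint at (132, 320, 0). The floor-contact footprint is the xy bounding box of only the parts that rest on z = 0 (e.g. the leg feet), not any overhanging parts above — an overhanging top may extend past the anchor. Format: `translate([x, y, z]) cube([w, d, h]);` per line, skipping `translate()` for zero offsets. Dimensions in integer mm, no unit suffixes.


translate([132, 320, 440]) cube([447, 403, 40]);
translate([132, 320, 0]) cube([47, 47, 440]);
translate([532, 320, 0]) cube([47, 47, 440]);
translate([132, 676, 0]) cube([47, 47, 440]);
translate([532, 676, 0]) cube([47, 47, 440]);
translate([132, 703, 480]) cube([447, 20, 384]);


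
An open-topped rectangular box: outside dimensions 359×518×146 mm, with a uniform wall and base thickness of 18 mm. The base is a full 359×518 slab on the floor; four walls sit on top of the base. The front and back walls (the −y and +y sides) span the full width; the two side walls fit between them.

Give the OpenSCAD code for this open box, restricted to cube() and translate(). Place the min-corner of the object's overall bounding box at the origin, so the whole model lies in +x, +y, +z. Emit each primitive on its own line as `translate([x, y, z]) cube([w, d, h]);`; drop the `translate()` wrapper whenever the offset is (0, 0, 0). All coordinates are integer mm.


cube([359, 518, 18]);
translate([0, 0, 18]) cube([359, 18, 128]);
translate([0, 500, 18]) cube([359, 18, 128]);
translate([0, 18, 18]) cube([18, 482, 128]);
translate([341, 18, 18]) cube([18, 482, 128]);


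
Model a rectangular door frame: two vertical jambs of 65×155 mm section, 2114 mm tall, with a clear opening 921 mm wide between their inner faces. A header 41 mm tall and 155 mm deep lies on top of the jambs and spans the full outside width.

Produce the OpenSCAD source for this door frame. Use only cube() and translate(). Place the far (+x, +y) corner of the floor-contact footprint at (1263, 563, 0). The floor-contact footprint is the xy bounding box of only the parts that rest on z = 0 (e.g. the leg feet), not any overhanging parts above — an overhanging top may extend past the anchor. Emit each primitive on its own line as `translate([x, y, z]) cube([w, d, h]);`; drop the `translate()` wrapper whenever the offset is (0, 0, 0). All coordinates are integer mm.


translate([212, 408, 0]) cube([65, 155, 2114]);
translate([1198, 408, 0]) cube([65, 155, 2114]);
translate([212, 408, 2114]) cube([1051, 155, 41]);


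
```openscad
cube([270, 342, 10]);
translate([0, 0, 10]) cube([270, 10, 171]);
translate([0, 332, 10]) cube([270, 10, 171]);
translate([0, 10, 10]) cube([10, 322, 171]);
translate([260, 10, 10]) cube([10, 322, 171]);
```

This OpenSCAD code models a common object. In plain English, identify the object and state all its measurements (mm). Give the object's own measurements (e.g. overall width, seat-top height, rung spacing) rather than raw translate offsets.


An open-topped rectangular box: outside dimensions 270×342×181 mm, with a uniform wall and base thickness of 10 mm. The base is a full 270×342 slab on the floor; four walls sit on top of the base. The front and back walls (the −y and +y sides) span the full width; the two side walls fit between them.


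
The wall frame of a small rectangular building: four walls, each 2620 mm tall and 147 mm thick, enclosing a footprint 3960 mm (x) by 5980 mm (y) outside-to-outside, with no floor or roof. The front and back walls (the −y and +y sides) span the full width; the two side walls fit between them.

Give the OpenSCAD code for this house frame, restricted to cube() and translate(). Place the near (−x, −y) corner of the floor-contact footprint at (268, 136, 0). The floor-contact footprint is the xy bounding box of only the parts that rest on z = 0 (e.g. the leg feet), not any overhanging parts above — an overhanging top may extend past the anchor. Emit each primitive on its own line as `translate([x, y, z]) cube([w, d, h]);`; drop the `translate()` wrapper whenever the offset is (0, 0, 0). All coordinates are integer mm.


translate([268, 136, 0]) cube([3960, 147, 2620]);
translate([268, 5969, 0]) cube([3960, 147, 2620]);
translate([268, 283, 0]) cube([147, 5686, 2620]);
translate([4081, 283, 0]) cube([147, 5686, 2620]);


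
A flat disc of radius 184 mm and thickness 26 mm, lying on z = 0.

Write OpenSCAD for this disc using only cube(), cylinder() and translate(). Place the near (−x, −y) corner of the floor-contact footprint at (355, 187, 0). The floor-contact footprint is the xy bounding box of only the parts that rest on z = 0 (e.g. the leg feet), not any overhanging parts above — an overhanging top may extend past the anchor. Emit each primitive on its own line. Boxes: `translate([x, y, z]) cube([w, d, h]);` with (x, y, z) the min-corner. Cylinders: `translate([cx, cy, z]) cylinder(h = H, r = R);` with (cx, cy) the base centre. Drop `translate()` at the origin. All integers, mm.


translate([539, 371, 0]) cylinder(h = 26, r = 184);


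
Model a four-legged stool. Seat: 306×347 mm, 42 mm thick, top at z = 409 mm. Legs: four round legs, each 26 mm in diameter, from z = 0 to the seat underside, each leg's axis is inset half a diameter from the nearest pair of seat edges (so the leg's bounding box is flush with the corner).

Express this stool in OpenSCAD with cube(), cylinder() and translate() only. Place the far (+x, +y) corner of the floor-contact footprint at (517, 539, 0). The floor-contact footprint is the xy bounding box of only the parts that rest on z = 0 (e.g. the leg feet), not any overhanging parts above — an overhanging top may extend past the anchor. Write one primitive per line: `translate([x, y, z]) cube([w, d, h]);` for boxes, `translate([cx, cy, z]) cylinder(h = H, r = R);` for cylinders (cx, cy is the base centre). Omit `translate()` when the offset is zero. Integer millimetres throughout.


// leg_h = 409 - 42 = 367
translate([211, 192, 367]) cube([306, 347, 42]);
translate([224, 205, 0]) cylinder(h = 367, r = 13);
translate([504, 205, 0]) cylinder(h = 367, r = 13);
translate([224, 526, 0]) cylinder(h = 367, r = 13);
translate([504, 526, 0]) cylinder(h = 367, r = 13);


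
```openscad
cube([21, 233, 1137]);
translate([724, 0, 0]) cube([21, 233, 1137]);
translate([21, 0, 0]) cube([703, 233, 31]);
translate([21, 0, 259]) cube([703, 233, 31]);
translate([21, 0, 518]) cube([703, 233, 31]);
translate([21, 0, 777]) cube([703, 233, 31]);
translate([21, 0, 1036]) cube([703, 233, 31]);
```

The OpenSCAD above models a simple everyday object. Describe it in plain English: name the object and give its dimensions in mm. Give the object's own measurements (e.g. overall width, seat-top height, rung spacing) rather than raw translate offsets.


An open bookshelf. Two side panels, each 21 mm thick, 233 mm deep and 1137 mm tall, stand 745 mm apart (outside-to-outside). Between them sit 5 shelves, each 31 mm thick and 233 mm deep, spanning the full gap between the sides. The bottom shelf rests on the floor (its underside at z = 0) and the clear gap between one shelf's top and the next shelf's underside is 228 mm.


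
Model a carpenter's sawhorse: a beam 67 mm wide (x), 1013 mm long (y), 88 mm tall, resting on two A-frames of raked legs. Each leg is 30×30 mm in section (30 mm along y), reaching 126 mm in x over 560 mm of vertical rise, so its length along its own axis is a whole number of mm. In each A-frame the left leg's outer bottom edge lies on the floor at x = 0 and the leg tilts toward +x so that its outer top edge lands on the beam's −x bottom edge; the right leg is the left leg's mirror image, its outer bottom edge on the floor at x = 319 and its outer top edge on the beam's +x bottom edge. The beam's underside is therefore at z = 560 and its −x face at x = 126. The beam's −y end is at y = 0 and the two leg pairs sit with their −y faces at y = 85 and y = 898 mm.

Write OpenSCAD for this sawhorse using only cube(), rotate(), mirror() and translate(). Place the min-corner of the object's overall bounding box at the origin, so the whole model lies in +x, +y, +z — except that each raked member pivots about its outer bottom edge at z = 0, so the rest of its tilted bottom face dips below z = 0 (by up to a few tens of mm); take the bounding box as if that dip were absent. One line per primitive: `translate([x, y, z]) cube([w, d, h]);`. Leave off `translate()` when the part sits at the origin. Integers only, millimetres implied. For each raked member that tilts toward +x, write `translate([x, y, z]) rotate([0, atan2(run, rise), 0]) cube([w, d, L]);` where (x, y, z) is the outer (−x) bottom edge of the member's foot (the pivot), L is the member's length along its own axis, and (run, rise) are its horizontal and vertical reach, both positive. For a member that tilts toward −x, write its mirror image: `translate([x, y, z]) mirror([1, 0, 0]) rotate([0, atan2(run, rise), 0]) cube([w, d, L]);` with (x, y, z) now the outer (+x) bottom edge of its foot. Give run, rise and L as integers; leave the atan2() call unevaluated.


translate([126, 0, 560]) cube([67, 1013, 88]);
translate([0, 85, 0]) rotate([0, atan2(126, 560), 0]) cube([30, 30, 574]);
translate([319, 85, 0]) mirror([1, 0, 0]) rotate([0, atan2(126, 560), 0]) cube([30, 30, 574]);
translate([0, 898, 0]) rotate([0, atan2(126, 560), 0]) cube([30, 30, 574]);
translate([319, 898, 0]) mirror([1, 0, 0]) rotate([0, atan2(126, 560), 0]) cube([30, 30, 574]);


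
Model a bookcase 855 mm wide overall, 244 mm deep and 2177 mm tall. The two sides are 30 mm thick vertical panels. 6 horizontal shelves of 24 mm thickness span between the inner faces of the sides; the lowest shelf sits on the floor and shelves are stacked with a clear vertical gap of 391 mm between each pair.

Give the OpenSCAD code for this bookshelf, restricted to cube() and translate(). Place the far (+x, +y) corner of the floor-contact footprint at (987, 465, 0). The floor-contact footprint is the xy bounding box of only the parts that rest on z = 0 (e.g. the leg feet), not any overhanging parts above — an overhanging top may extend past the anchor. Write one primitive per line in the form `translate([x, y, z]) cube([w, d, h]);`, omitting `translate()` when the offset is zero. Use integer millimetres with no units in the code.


translate([132, 221, 0]) cube([30, 244, 2177]);
translate([957, 221, 0]) cube([30, 244, 2177]);
translate([162, 221, 0]) cube([795, 244, 24]);
translate([162, 221, 415]) cube([795, 244, 24]);
translate([162, 221, 830]) cube([795, 244, 24]);
translate([162, 221, 1245]) cube([795, 244, 24]);
translate([162, 221, 1660]) cube([795, 244, 24]);
translate([162, 221, 2075]) cube([795, 244, 24]);


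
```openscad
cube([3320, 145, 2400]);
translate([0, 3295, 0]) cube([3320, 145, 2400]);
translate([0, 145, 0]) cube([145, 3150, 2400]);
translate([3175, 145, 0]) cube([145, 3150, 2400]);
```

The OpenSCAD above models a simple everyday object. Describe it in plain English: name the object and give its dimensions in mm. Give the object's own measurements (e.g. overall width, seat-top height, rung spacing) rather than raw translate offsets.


The wall frame of a small rectangular building: four walls, each 2400 mm tall and 145 mm thick, enclosing a footprint 3320 mm (x) by 3440 mm (y) outside-to-outside, with no floor or roof. The front and back walls (the −y and +y sides) span the full width; the two side walls fit between them.


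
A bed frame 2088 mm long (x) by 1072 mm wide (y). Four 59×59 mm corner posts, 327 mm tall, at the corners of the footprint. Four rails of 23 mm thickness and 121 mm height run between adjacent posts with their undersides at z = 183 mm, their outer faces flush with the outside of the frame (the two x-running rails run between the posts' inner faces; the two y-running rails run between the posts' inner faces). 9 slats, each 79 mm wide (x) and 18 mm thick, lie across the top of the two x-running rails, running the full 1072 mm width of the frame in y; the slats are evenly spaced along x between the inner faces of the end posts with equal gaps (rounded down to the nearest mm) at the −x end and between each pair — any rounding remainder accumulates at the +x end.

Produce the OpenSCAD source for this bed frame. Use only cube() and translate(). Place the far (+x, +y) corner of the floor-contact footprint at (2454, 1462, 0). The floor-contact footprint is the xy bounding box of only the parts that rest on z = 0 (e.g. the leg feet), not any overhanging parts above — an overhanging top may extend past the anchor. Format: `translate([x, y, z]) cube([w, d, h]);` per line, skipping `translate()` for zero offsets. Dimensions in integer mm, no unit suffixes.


// slat z = rail_z + rail_h = 183 + 121 = 304
// slat gap = ⌊(1970 − 9·79) / 10⌋ = 125
translate([366, 390, 0]) cube([59, 59, 327]);
translate([366, 1403, 0]) cube([59, 59, 327]);
translate([2395, 390, 0]) cube([59, 59, 327]);
translate([2395, 1403, 0]) cube([59, 59, 327]);
translate([425, 390, 183]) cube([1970, 23, 121]);
translate([425, 1439, 183]) cube([1970, 23, 121]);
translate([366, 449, 183]) cube([23, 954, 121]);
translate([2431, 449, 183]) cube([23, 954, 121]);
translate([550, 390, 304]) cube([79, 1072, 18]);
translate([754, 390, 304]) cube([79, 1072, 18]);
translate([958, 390, 304]) cube([79, 1072, 18]);
translate([1162, 390, 304]) cube([79, 1072, 18]);
translate([1366, 390, 304]) cube([79, 1072, 18]);
translate([1570, 390, 304]) cube([79, 1072, 18]);
translate([1774, 390, 304]) cube([79, 1072, 18]);
translate([1978, 390, 304]) cube([79, 1072, 18]);
translate([2182, 390, 304]) cube([79, 1072, 18]);


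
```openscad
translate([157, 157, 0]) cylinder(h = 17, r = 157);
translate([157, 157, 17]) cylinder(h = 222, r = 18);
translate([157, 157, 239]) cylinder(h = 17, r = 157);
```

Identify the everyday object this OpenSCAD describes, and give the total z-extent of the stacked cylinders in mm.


A spool. The overall height is 256 mm.

Three coaxial cylinders, large–small–large — a spool. Two 17 mm flanges and a 222 mm core give 17 + 222 + 17 = 256 mm.


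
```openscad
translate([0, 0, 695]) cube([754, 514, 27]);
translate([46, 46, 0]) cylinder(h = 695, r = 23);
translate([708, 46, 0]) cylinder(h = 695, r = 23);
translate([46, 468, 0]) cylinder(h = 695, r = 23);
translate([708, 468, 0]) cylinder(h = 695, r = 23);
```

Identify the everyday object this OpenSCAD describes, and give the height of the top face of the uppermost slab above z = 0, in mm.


A table. The table height is 722 mm.

A 754×514×27 slab sits at z = 695 on four Ø46 mm round legs — a table. The top surface is at 695 + 27 = 722 mm.


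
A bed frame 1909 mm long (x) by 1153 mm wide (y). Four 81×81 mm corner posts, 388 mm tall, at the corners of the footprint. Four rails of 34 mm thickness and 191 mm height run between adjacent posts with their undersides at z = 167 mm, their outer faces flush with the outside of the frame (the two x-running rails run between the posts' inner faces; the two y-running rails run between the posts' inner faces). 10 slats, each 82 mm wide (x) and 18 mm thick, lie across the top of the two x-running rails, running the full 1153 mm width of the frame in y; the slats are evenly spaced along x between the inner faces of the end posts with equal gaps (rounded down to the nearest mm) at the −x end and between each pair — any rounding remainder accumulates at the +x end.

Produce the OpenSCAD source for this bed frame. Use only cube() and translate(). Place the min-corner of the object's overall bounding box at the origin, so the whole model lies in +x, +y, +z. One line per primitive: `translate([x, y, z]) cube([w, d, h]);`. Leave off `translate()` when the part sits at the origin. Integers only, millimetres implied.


cube([81, 81, 388]);
translate([0, 1072, 0]) cube([81, 81, 388]);
translate([1828, 0, 0]) cube([81, 81, 388]);
translate([1828, 1072, 0]) cube([81, 81, 388]);
translate([81, 0, 167]) cube([1747, 34, 191]);
translate([81, 1119, 167]) cube([1747, 34, 191]);
translate([0, 81, 167]) cube([34, 991, 191]);
translate([1875, 81, 167]) cube([34, 991, 191]);
translate([165, 0, 358]) cube([82, 1153, 18]);
translate([331, 0, 358]) cube([82, 1153, 18]);
translate([497, 0, 358]) cube([82, 1153, 18]);
translate([663, 0, 358]) cube([82, 1153, 18]);
translate([829, 0, 358]) cube([82, 1153, 18]);
translate([995, 0, 358]) cube([82, 1153, 18]);
translate([1161, 0, 358]) cube([82, 1153, 18]);
translate([1327, 0, 358]) cube([82, 1153, 18]);
translate([1493, 0, 358]) cube([82, 1153, 18]);
translate([1659, 0, 358]) cube([82, 1153, 18]);


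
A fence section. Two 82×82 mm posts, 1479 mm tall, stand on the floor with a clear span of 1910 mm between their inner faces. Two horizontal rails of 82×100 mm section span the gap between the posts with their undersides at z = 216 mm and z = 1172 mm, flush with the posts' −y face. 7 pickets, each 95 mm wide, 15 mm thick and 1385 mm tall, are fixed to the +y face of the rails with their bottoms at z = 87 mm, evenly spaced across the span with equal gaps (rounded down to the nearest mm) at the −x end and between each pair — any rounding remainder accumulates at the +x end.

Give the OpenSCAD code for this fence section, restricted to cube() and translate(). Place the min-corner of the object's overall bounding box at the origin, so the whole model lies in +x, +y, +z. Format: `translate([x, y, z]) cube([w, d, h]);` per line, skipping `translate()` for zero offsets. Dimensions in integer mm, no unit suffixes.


cube([82, 82, 1479]);
translate([1992, 0, 0]) cube([82, 82, 1479]);
translate([82, 0, 216]) cube([1910, 82, 100]);
translate([82, 0, 1172]) cube([1910, 82, 100]);
translate([237, 82, 87]) cube([95, 15, 1385]);
translate([487, 82, 87]) cube([95, 15, 1385]);
translate([737, 82, 87]) cube([95, 15, 1385]);
translate([987, 82, 87]) cube([95, 15, 1385]);
translate([1237, 82, 87]) cube([95, 15, 1385]);
translate([1487, 82, 87]) cube([95, 15, 1385]);
translate([1737, 82, 87]) cube([95, 15, 1385]);


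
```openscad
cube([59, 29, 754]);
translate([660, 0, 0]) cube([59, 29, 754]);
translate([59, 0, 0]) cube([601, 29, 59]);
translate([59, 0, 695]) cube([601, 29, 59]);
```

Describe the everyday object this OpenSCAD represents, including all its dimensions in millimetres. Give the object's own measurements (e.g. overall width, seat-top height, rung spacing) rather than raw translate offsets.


A rectangular picture frame lying in the x–z plane (depth along y). The opening is 601 mm wide (x) by 636 mm tall (z), surrounded by a border 59 mm wide on all four sides. The frame is 29 mm deep and is made of two full-height vertical stiles with two horizontal rails fitted between them.


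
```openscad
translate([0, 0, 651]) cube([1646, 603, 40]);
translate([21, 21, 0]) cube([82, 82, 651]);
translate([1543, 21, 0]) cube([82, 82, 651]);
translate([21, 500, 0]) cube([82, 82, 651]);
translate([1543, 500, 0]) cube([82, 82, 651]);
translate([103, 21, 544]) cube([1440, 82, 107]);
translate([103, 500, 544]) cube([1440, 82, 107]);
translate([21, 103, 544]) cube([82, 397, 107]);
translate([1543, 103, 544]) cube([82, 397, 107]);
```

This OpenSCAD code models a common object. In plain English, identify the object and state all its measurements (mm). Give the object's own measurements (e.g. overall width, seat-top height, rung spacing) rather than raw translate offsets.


A table: top 1646 mm (x) × 603 mm (y), 40 mm thick, upper face at z = 691 mm, on four 82×82 mm square legs, each inset 21 mm from the nearest pair of top edges from z = 0 to the bottom of the top. Four apron rails, 82 mm thick and 107 mm tall, run between adjacent legs with their top edges flush with the underside of the top and their outer faces flush with the legs' outer faces.


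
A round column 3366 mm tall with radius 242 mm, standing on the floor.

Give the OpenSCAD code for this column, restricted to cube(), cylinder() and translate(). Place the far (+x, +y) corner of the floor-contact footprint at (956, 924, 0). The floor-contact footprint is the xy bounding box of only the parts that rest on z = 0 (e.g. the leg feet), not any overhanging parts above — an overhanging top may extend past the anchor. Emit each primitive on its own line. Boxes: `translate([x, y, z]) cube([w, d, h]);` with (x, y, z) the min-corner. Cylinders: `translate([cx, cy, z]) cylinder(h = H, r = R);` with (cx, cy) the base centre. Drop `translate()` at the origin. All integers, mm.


translate([714, 682, 0]) cylinder(h = 3366, r = 242);


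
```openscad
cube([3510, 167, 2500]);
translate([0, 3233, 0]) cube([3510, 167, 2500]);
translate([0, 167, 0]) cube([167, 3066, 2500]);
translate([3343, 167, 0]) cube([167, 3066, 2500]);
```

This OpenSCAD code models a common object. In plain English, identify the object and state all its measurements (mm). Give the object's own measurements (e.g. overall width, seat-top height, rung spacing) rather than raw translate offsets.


The wall frame of a small rectangular building: four walls, each 2500 mm tall and 167 mm thick, enclosing a footprint 3510 mm (x) by 3400 mm (y) outside-to-outside, with no floor or roof. The front and back walls (the −y and +y sides) span the full width; the two side walls fit between them.


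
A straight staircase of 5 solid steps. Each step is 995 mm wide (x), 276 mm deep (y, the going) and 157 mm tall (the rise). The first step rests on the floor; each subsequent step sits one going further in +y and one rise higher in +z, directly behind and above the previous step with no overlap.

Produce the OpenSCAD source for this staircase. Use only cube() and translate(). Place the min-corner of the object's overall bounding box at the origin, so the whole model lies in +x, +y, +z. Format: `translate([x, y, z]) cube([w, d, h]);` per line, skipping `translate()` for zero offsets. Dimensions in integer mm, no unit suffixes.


cube([995, 276, 157]);
translate([0, 276, 157]) cube([995, 276, 157]);
translate([0, 552, 314]) cube([995, 276, 157]);
translate([0, 828, 471]) cube([995, 276, 157]);
translate([0, 1104, 628]) cube([995, 276, 157]);


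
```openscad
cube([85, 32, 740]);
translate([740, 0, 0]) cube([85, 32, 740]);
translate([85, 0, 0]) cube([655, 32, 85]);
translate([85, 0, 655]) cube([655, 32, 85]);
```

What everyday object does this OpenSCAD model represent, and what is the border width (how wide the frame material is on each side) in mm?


A picture frame. The border width is 85 mm.

Four thin pieces enclosing a rectangular opening — a picture frame. The two full-height stiles are 740 mm tall; the top rail sits at z = 655 and is 85 mm tall, so the border above the opening is 740 − 655 = 85 mm, matching the stile x-width.


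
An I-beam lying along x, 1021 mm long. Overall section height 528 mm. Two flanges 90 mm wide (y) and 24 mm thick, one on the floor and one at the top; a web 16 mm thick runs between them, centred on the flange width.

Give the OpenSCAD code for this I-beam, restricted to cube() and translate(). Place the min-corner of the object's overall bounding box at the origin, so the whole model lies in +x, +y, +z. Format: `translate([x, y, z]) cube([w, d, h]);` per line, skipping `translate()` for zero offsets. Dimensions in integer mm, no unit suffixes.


cube([1021, 90, 24]);
translate([0, 37, 24]) cube([1021, 16, 480]);
translate([0, 0, 504]) cube([1021, 90, 24]);


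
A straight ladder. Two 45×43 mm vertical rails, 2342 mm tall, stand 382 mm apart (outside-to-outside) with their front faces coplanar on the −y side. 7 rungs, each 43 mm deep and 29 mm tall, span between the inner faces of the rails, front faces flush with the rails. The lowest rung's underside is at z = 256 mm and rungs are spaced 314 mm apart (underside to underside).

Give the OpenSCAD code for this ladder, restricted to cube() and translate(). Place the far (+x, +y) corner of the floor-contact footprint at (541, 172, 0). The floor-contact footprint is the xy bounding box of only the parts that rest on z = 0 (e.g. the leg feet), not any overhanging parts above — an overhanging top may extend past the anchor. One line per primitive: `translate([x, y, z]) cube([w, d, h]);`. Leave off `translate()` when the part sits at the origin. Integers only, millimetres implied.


translate([159, 129, 0]) cube([45, 43, 2342]);
translate([496, 129, 0]) cube([45, 43, 2342]);
translate([204, 129, 256]) cube([292, 43, 29]);
translate([204, 129, 570]) cube([292, 43, 29]);
translate([204, 129, 884]) cube([292, 43, 29]);
translate([204, 129, 1198]) cube([292, 43, 29]);
translate([204, 129, 1512]) cube([292, 43, 29]);
translate([204, 129, 1826]) cube([292, 43, 29]);
translate([204, 129, 2140]) cube([292, 43, 29]);


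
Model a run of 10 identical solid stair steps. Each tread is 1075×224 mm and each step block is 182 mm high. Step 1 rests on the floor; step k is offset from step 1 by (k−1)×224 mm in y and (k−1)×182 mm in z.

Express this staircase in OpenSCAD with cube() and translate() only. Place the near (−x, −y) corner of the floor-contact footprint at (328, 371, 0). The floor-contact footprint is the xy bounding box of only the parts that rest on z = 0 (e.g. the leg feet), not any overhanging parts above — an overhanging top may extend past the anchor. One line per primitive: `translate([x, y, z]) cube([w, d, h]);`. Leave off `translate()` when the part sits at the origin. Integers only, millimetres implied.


translate([328, 371, 0]) cube([1075, 224, 182]);
translate([328, 595, 182]) cube([1075, 224, 182]);
translate([328, 819, 364]) cube([1075, 224, 182]);
translate([328, 1043, 546]) cube([1075, 224, 182]);
translate([328, 1267, 728]) cube([1075, 224, 182]);
translate([328, 1491, 910]) cube([1075, 224, 182]);
translate([328, 1715, 1092]) cube([1075, 224, 182]);
translate([328, 1939, 1274]) cube([1075, 224, 182]);
translate([328, 2163, 1456]) cube([1075, 224, 182]);
translate([328, 2387, 1638]) cube([1075, 224, 182]);


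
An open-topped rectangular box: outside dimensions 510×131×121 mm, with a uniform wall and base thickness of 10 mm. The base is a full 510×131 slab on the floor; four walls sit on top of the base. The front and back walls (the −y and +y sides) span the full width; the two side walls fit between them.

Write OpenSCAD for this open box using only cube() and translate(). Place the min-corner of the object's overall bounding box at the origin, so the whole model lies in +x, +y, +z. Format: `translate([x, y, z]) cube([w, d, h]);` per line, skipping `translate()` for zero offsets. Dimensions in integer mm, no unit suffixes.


cube([510, 131, 10]);
translate([0, 0, 10]) cube([510, 10, 111]);
translate([0, 121, 10]) cube([510, 10, 111]);
translate([0, 10, 10]) cube([10, 111, 111]);
translate([500, 10, 10]) cube([10, 111, 111]);


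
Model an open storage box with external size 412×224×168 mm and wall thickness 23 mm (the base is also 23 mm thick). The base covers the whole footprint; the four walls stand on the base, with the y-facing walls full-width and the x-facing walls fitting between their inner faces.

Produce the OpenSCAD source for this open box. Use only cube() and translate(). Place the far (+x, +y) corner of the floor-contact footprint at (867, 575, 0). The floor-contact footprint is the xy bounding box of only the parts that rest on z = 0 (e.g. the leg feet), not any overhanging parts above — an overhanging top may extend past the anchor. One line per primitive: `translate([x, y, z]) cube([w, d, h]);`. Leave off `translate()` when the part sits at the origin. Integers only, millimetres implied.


translate([455, 351, 0]) cube([412, 224, 23]);
translate([455, 351, 23]) cube([412, 23, 145]);
translate([455, 552, 23]) cube([412, 23, 145]);
translate([455, 374, 23]) cube([23, 178, 145]);
translate([844, 374, 23]) cube([23, 178, 145]);


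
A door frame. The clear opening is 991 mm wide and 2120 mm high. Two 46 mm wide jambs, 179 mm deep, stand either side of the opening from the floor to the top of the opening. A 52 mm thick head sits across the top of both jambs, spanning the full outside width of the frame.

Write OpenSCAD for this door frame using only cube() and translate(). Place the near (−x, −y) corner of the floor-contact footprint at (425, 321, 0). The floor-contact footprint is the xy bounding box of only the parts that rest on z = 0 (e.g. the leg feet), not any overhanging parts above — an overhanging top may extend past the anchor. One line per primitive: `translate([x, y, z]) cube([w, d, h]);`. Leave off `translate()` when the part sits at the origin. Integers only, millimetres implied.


translate([425, 321, 0]) cube([46, 179, 2120]);
translate([1462, 321, 0]) cube([46, 179, 2120]);
translate([425, 321, 2120]) cube([1083, 179, 52]);


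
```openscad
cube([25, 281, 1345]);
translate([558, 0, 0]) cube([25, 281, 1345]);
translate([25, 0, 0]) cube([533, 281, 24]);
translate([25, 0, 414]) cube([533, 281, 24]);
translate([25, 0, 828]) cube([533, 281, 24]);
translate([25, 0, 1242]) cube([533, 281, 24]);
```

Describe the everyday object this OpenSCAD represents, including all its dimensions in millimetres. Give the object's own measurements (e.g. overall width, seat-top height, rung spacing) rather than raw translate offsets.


An open bookshelf. Two side panels, each 25 mm thick, 281 mm deep and 1345 mm tall, stand 583 mm apart (outside-to-outside). Between them sit 4 shelves, each 24 mm thick and 281 mm deep, spanning the full gap between the sides. The bottom shelf rests on the floor (its underside at z = 0) and the clear gap between one shelf's top and the next shelf's underside is 390 mm.


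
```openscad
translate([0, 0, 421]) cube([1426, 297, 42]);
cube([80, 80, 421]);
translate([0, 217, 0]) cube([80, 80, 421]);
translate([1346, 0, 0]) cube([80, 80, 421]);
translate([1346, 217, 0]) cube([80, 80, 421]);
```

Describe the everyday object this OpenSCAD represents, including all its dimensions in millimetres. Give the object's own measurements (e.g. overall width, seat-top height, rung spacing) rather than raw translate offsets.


A long wooden bench with a 1426 mm (x) × 297 mm (y) seat, 42 mm thick, its top surface 463 mm above the floor. Four 80 mm square legs at the seat corners, flush with the edges, run from z = 0 to the seat underside.


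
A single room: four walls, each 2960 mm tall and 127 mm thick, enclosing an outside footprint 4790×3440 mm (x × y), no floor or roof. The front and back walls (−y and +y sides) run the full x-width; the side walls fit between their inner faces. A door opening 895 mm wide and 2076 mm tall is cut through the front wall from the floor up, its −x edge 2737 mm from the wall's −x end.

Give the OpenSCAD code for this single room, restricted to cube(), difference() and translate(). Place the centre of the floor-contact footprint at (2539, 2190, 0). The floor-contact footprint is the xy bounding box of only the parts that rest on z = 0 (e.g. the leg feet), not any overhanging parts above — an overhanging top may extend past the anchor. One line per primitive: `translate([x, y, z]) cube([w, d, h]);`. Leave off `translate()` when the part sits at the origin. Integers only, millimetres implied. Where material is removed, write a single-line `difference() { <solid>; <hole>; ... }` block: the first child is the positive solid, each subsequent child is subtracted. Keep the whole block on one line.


difference() { translate([144, 470, 0]) cube([4790, 127, 2960]); translate([2881, 470, 0]) cube([895, 127, 2076]); }
translate([144, 3783, 0]) cube([4790, 127, 2960]);
translate([144, 597, 0]) cube([127, 3186, 2960]);
translate([4807, 597, 0]) cube([127, 3186, 2960]);


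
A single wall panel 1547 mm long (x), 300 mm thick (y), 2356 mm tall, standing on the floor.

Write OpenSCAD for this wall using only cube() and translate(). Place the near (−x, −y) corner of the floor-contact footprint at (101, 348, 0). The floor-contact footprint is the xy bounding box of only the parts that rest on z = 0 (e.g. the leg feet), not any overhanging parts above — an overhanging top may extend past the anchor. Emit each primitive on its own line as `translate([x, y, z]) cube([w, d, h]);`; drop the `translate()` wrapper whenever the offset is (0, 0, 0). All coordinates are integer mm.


translate([101, 348, 0]) cube([1547, 300, 2356]);
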